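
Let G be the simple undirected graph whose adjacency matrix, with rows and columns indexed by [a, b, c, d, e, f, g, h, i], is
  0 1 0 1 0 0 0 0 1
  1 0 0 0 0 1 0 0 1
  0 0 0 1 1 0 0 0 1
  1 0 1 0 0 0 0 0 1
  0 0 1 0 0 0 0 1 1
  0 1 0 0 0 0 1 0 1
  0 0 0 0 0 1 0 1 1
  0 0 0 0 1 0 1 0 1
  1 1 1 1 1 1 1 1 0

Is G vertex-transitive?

Vertex i is the only vertex of degree 8, so every automorphism fixes it; G is not vertex-transitive.

No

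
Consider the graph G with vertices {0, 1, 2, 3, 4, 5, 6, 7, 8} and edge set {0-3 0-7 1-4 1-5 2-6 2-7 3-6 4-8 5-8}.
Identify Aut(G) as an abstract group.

G has two connected components, {0, 2, 3, 6, 7} and {1, 4, 5, 8}; each is 2-regular, so G = C_5 ⊔ C_4. The components are non-isomorphic (different sizes), so Aut(G) = Aut(C_5) × Aut(C_4) = D_5 × D_4 of order 10·8 = 80.

D_5 × D_4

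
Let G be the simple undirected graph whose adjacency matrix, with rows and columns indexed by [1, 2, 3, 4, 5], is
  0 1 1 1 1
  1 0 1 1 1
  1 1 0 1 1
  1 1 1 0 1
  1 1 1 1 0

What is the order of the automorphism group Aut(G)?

Every vertex has degree 4, so G is the complete graph K_5. Any permutation of the 5 vertices preserves K_5, so Aut(K_5) = S_5 of order 5! = 120.

120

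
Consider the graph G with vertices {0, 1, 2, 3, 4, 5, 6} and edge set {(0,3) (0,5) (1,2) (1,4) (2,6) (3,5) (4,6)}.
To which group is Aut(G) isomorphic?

G has two connected components, {1, 2, 4, 6} and {0, 3, 5}; each is 2-regular, so G = C_4 ⊔ C_3. The components are non-isomorphic (different sizes), so Aut(G) = Aut(C_3) × Aut(C_4) = D_3 × D_4 of order 6·8 = 48.

D_3 × D_4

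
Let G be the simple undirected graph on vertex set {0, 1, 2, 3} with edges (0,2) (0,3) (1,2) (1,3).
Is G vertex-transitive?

Yes

G is 2-regular and bipartite on 2^2 = 4 vertices with girth 4; it is the hypercube graph Q_2. Aut(Q_2) consists of the signed permutations of the 2 coordinate axes: 2! permutations times 2^2 sign flips, so |Aut| = 2^2·2! = 8. Under this action every vertex can be carried to every other, so G is vertex-transitive.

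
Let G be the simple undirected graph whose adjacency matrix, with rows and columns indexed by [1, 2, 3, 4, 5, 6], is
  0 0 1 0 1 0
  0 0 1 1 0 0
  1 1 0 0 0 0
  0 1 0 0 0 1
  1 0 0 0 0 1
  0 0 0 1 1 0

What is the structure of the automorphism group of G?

Every vertex has degree 2 and the graph is connected, so G is the 6-cycle C_6. C_6 has 6 rotations and 6 reflections, so Aut(C_6) ≅ D_6 of order 12.

the dihedral group of order 12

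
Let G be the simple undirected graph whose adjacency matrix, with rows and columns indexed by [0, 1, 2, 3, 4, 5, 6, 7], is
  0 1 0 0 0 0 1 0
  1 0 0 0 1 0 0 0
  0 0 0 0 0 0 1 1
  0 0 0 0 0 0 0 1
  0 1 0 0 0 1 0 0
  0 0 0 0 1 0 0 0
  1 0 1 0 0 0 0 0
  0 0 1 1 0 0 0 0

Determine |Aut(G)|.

2

The degree sequence is [2, 2, 2, 1, 2, 1, 2, 2]; the two degree-1 vertices 3 and 5 are the ends of a path, so G = P_8. A path has exactly one nontrivial symmetry — reversal — giving Aut(G) of order 2.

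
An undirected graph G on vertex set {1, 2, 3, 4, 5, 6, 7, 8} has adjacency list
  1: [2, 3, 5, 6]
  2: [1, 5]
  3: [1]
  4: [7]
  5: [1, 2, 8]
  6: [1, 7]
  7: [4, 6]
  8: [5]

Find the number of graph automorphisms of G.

1

Degrees alone do not determine every vertex (e.g. 2 and 6 both have degree 2), but their neighbour-degree multisets differ: N(2) has degrees [3, 4] while N(6) has degrees [2, 4]. Repeating this refinement separates all vertices, so the only automorphism is the identity.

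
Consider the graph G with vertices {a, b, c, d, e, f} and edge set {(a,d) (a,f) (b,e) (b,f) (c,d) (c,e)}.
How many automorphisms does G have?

12

G is 2-regular and connected on 6 vertices, i.e. the cycle C_6. C_6 has 6 rotations and 6 reflections, so Aut(C_6) ≅ D_6 of order 12.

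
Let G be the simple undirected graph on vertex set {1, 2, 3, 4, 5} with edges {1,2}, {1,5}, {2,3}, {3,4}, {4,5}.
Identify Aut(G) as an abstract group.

the dihedral group of order 10

Every vertex has degree 2 and the graph is connected, so G is the 5-cycle C_5. C_5 has 5 rotations and 5 reflections, so Aut(C_5) ≅ D_5 of order 10.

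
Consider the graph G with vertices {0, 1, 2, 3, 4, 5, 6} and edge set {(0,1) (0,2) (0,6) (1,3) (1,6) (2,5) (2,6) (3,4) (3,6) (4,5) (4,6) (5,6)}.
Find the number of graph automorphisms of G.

Vertex 6 is the unique vertex of degree 6; the remaining 6 vertices each have degree 3 and induce a cycle, so G is the wheel on 7 vertices with hub 6. With the hub fixed, the remaining symmetry is that of the rim cycle C_6, giving the dihedral group D_6.

12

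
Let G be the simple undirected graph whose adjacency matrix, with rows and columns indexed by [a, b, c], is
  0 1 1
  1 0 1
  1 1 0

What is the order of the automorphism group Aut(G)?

All 3 vertices are pairwise adjacent: G = K_3. Every bijection on the vertex set is an automorphism of K_3; hence Aut(K_3) ≅ S_3, order 6.

6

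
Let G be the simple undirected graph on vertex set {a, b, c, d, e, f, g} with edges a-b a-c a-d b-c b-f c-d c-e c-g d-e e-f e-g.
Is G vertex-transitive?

No

Vertex c is the only vertex of degree 5, so every automorphism fixes it; G is not vertex-transitive.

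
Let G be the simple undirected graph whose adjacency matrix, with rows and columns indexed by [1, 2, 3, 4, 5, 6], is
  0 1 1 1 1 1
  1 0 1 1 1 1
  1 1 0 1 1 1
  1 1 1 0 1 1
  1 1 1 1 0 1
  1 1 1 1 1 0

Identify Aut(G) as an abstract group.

Every vertex has degree 5, so G is the complete graph K_6. Any permutation of the 6 vertices preserves K_6, so Aut(K_6) = S_6 of order 6! = 720.

the symmetric group on 6 letters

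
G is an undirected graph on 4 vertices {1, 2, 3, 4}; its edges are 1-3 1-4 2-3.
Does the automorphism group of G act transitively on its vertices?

No

Automorphisms preserve degree, but G has vertices of degree 1 and vertices of degree 2; no automorphism maps one to the other, so G is not vertex-transitive.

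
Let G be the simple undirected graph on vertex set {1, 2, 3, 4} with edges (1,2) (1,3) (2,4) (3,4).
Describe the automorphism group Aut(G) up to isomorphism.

D_4

Every vertex has degree 2 and the graph is connected, so G is the 4-cycle C_4. C_4 has 4 rotations and 4 reflections, so Aut(C_4) ≅ D_4 of order 8.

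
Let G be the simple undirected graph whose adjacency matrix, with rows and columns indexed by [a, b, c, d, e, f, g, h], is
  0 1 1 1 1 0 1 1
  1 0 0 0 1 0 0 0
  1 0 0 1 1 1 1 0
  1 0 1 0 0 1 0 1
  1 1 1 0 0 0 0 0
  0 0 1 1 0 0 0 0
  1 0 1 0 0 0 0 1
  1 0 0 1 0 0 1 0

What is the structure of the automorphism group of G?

{e}

Degrees alone do not determine every vertex (e.g. b and f both have degree 2), but their neighbour-degree multisets differ: N(b) has degrees [3, 6] while N(f) has degrees [4, 5]. Repeating this refinement separates all vertices, so the only automorphism is the identity.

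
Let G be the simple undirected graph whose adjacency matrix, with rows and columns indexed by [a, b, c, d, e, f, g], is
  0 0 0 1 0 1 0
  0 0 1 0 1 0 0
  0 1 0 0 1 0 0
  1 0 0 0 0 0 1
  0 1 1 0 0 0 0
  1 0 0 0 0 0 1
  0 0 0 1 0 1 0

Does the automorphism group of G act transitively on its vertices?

G has two connected components, {a, d, f, g} and {b, c, e}; each is 2-regular, so G = C_4 ⊔ C_3. The orbit of a under Aut(G) is {a, d, f, g}, which does not contain b, so G is not vertex-transitive.

No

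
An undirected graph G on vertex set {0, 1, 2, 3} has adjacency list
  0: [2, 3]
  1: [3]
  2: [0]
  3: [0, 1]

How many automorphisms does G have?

The degree sequence is [2, 1, 1, 2]; the two degree-1 vertices 1 and 2 are the ends of a path, so G = P_4. A path has exactly one nontrivial symmetry — reversal — giving Aut(G) of order 2.

2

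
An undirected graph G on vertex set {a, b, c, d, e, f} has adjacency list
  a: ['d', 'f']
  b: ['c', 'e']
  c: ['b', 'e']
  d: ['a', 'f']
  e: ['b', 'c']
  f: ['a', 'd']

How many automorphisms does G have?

72

G has two connected components, {a, d, f} and {b, c, e}; each is 2-regular, so G = C_3 ⊔ C_3. Aut of a disjoint union of two copies of C_3 is the wreath product D_3 ≀ Z_2, of order 2·6² = 72.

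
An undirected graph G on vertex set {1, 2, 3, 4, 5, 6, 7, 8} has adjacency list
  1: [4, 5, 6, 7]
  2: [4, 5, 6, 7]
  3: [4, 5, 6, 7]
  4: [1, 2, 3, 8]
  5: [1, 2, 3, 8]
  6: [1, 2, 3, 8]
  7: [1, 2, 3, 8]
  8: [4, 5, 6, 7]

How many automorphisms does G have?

G is 4-regular and bipartite with parts {1, 2, 3, 8} and {4, 5, 6, 7} (each part is independent and every cross-pair is an edge), so G = K_{4,4}. Aut(K_{4,4}) is the wreath product S_4 ≀ Z_2: permute within each part, then optionally swap the parts; |Aut| = 2·(4!)² = 1152.

1152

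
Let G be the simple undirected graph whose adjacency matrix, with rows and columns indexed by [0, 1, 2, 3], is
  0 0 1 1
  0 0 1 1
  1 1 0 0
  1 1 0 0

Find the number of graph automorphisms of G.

8

G is 2-regular and connected on 4 vertices, i.e. the cycle C_4. The automorphisms of the 4-cycle are exactly the symmetries of a regular 4-gon: the dihedral group D_4, |D_4| = 8.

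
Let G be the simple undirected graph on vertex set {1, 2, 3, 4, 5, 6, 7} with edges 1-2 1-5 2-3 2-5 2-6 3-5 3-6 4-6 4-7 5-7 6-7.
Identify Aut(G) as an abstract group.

The degree sequence is [2, 4, 3, 2, 4, 4, 3]. Checking the degree-preserving permutations of the vertex set shows that none except the identity preserves every edge, so Aut(G) is trivial.

{e}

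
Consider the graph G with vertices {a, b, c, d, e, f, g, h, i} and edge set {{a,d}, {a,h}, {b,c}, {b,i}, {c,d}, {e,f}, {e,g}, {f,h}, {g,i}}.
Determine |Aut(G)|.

18

G is 2-regular and connected on 9 vertices, i.e. the cycle C_9. The automorphisms of the 9-cycle are exactly the symmetries of a regular 9-gon: the dihedral group D_9, |D_9| = 18.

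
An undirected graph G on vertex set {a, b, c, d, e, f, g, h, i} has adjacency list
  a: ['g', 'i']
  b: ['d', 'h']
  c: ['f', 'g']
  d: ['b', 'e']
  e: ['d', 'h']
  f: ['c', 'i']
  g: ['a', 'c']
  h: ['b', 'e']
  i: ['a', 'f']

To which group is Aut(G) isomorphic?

D_5 × D_4

G has two connected components, {a, c, f, g, i} and {b, d, e, h}; each is 2-regular, so G = C_5 ⊔ C_4. No automorphism exchanges components of different sizes, hence Aut(G) is the direct product D_5 × D_4, order 80.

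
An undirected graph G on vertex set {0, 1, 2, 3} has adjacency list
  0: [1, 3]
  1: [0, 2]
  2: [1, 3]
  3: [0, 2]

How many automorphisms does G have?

Every vertex has degree 2 and the graph is connected, so G is the 4-cycle C_4. C_4 has 4 rotations and 4 reflections, so Aut(C_4) ≅ D_4 of order 8.

8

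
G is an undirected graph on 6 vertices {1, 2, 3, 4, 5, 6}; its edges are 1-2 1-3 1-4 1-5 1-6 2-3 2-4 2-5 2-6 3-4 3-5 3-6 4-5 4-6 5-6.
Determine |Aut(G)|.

720

Every vertex has degree 5, so G is the complete graph K_6. Every bijection on the vertex set is an automorphism of K_6; hence Aut(K_6) ≅ S_6, order 720.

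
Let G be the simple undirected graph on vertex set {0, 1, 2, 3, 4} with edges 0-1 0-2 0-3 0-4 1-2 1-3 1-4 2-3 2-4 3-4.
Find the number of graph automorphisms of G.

120

All 5 vertices are pairwise adjacent: G = K_5. Every bijection on the vertex set is an automorphism of K_5; hence Aut(K_5) ≅ S_5, order 120.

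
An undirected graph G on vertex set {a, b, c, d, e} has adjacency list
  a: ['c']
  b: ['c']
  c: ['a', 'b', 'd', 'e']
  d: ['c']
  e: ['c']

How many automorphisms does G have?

Vertex c has degree 4 and every other vertex has degree 1, so G is the star K_{1,4} with centre c. The 4 leaves are pairwise interchangeable while the centre is fixed, giving Aut(G) = S_4.

24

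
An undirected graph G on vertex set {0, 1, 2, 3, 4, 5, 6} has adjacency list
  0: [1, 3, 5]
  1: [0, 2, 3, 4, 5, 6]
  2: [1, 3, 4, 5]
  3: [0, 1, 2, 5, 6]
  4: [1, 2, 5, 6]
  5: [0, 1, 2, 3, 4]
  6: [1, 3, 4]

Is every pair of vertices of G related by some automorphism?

Vertex 1 is the only vertex of degree 6, so every automorphism fixes it; G is not vertex-transitive.

No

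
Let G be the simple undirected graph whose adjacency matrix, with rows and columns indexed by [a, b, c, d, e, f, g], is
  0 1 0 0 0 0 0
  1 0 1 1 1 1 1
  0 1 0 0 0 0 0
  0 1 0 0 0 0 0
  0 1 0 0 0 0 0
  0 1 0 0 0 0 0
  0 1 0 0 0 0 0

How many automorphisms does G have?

720

Vertex b has degree 6 and every other vertex has degree 1, so G is the star K_{1,6} with centre b. The 6 leaves are pairwise interchangeable while the centre is fixed, giving Aut(G) = S_6.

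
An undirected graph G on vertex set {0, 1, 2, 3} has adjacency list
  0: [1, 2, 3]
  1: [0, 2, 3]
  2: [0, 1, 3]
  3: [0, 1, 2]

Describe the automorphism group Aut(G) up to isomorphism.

All 4 vertices are pairwise adjacent: G = K_4. Every bijection on the vertex set is an automorphism of K_4; hence Aut(K_4) ≅ S_4, order 24.

the symmetric group on 4 letters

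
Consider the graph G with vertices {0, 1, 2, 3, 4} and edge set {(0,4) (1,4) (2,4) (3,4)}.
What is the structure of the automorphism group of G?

Vertex 4 has degree 4 and every other vertex has degree 1, so G is the star K_{1,4} with centre 4. Any automorphism fixes the centre and permutes the 4 leaves freely, so Aut(G) ≅ S_4 of order 4! = 24.

the symmetric group on 4 letters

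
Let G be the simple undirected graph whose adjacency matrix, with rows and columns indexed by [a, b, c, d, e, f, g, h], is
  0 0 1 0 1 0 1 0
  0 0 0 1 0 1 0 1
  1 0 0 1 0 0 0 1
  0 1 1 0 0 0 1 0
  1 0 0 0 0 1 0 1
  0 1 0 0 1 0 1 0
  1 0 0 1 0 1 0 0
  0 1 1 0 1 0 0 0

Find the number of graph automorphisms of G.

48

G is 3-regular and bipartite on 2^3 = 8 vertices with girth 4; it is the hypercube graph Q_3. Aut(Q_3) consists of the signed permutations of the 3 coordinate axes: 3! permutations times 2^3 sign flips, so |Aut| = 2^3·3! = 48.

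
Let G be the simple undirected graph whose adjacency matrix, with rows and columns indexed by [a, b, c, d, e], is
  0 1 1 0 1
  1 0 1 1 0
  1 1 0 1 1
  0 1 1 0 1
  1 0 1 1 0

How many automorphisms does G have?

Vertex c is the unique vertex of degree 4; the remaining 4 vertices each have degree 3 and induce a cycle, so G is the wheel on 5 vertices with hub c. Every automorphism fixes the hub and acts on the rim 4-cycle, so Aut(G) ≅ Aut(C_4) = D_4 of order 8.

8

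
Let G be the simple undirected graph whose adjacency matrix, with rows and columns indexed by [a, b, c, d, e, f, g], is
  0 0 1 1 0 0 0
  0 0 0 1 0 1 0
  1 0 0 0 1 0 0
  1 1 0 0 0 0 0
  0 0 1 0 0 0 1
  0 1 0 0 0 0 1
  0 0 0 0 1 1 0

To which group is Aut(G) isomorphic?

G is 2-regular and connected on 7 vertices, i.e. the cycle C_7. The automorphisms of the 7-cycle are exactly the symmetries of a regular 7-gon: the dihedral group D_7, |D_7| = 14.

the dihedral group of order 14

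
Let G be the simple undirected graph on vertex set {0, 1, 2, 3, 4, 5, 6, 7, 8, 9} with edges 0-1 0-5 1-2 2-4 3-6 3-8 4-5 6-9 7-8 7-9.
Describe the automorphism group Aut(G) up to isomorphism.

G has two connected components, {3, 6, 7, 8, 9} and {0, 1, 2, 4, 5}; each is 2-regular, so G = C_5 ⊔ C_5. With two isomorphic components, Aut(G) = Aut(C_5) ≀ S_2 = (D_5 × D_5) ⋊ Z_2: permute each cycle by D_5, then optionally swap the two cycles. Order 2·(2·5)² = 200.

(D_5 × D_5) ⋊ Z_2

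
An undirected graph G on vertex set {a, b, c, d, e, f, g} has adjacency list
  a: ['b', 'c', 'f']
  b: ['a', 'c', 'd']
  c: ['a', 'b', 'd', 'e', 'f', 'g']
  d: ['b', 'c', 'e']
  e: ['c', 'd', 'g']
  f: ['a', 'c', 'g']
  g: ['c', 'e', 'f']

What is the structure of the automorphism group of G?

the dihedral group of order 12

Vertex c is the unique vertex of degree 6; the remaining 6 vertices each have degree 3 and induce a cycle, so G is the wheel on 7 vertices with hub c. Every automorphism fixes the hub and acts on the rim 6-cycle, so Aut(G) ≅ Aut(C_6) = D_6 of order 12.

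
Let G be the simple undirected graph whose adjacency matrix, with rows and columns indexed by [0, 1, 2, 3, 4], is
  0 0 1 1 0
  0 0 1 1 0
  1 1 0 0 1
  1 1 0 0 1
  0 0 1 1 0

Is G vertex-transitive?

Automorphisms preserve degree, but G has vertices of degree 2 and vertices of degree 3; no automorphism maps one to the other, so G is not vertex-transitive.

No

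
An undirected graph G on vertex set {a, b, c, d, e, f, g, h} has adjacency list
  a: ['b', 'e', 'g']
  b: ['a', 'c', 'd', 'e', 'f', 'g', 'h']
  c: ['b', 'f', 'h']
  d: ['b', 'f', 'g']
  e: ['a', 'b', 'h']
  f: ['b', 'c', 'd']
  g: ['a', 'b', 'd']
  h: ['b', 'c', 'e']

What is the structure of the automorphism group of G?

the dihedral group of order 14

Vertex b is the unique vertex of degree 7; the remaining 7 vertices each have degree 3 and induce a cycle, so G is the wheel on 8 vertices with hub b. Every automorphism fixes the hub and acts on the rim 7-cycle, so Aut(G) ≅ Aut(C_7) = D_7 of order 14.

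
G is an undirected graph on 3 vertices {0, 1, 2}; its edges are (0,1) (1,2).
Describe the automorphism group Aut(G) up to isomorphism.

The degree sequence is [1, 2, 1]; the two degree-1 vertices 0 and 2 are the ends of a path, so G = P_3. The only nontrivial automorphism of a path is the end-to-end reflection, so Aut(G) ≅ Z_2.

Z_2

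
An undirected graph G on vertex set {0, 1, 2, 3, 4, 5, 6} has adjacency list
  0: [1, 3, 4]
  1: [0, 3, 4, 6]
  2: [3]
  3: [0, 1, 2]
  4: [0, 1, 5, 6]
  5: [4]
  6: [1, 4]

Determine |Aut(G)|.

Degrees alone do not determine every vertex (e.g. 0 and 3 both have degree 3), but their neighbour-degree multisets differ: N(0) has degrees [3, 4, 4] while N(3) has degrees [1, 3, 4]. Repeating this refinement separates all vertices, so the only automorphism is the identity.

1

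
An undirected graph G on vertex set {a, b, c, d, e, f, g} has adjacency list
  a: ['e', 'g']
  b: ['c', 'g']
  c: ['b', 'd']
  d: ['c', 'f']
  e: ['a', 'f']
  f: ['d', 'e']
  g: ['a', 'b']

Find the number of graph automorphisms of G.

G is 2-regular and connected on 7 vertices, i.e. the cycle C_7. The automorphisms of the 7-cycle are exactly the symmetries of a regular 7-gon: the dihedral group D_7, |D_7| = 14.

14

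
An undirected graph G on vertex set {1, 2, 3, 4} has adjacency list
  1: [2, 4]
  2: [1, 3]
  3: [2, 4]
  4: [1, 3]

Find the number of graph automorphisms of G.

8

G is 2-regular and bipartite on 2^2 = 4 vertices with girth 4; it is the hypercube graph Q_2. The symmetry group of the 2-cube is the hyperoctahedral group B_2 = Z_2 ≀ S_2, of order 2^2·2! = 8.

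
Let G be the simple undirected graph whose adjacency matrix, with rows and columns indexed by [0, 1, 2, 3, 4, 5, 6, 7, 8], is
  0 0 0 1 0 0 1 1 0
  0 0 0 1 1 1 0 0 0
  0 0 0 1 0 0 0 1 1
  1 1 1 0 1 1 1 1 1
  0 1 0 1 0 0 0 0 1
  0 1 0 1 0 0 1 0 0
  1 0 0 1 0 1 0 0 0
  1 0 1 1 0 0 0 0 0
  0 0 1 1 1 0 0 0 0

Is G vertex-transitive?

Vertex 3 is the only vertex of degree 8, so every automorphism fixes it; G is not vertex-transitive.

No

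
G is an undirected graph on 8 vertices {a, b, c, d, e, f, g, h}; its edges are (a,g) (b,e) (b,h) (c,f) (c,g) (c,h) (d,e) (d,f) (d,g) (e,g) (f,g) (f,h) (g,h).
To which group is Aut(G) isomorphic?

{e}

Degrees alone do not determine every vertex (e.g. c and d both have degree 3), but their neighbour-degree multisets differ: N(c) has degrees [4, 4, 6] while N(d) has degrees [3, 4, 6]. Repeating this refinement separates all vertices, so the only automorphism is the identity.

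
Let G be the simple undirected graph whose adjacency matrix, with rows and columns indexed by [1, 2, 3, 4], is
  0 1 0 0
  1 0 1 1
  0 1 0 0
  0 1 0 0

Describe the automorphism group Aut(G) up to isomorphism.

Vertex 2 has degree 3 and every other vertex has degree 1, so G is the star K_{1,3} with centre 2. Any automorphism fixes the centre and permutes the 3 leaves freely, so Aut(G) ≅ S_3 of order 3! = 6.

the symmetric group on 3 letters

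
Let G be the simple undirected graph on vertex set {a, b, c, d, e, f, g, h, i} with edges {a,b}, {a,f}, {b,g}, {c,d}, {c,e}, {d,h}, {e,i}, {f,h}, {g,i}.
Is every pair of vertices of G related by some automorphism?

Yes

Every vertex has degree 2 and the graph is connected, so G is the 9-cycle C_9. C_9 has 9 rotations and 9 reflections, so Aut(C_9) ≅ D_9 of order 18. This group acts transitively on the 9 vertices.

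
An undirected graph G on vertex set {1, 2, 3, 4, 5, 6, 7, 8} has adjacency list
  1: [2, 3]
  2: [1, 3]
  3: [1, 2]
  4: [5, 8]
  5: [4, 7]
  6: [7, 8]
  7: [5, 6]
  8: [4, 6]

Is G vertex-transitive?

G has two connected components, {4, 5, 6, 7, 8} and {1, 2, 3}; each is 2-regular, so G = C_5 ⊔ C_3. The orbit of 1 under Aut(G) is {1, 2, 3}, which does not contain 4, so G is not vertex-transitive.

No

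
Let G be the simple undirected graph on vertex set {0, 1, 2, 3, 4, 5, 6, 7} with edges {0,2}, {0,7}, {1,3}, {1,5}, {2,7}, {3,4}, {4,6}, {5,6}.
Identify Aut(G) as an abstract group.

G has two connected components, {1, 3, 4, 5, 6} and {0, 2, 7}; each is 2-regular, so G = C_5 ⊔ C_3. No automorphism exchanges components of different sizes, hence Aut(G) is the direct product D_3 × D_5, order 60.

D_3 × D_5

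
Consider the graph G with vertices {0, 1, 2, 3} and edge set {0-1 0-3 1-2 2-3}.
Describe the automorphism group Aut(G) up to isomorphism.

(S_2 × S_2) ⋊ Z_2

G is 2-regular and bipartite with parts {0, 2} and {1, 3} (each part is independent and every cross-pair is an edge), so G = K_{2,2}. Each part can be permuted independently (S_2 × S_2) and the two equal-size parts can also be swapped, giving (S_2 × S_2) ⋊ Z_2 of order 2·(2!)² = 8.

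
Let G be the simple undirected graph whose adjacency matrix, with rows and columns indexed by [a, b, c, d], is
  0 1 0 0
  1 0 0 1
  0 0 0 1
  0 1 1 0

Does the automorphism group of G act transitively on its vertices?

Automorphisms preserve degree, but G has vertices of degree 1 and vertices of degree 2; no automorphism maps one to the other, so G is not vertex-transitive.

No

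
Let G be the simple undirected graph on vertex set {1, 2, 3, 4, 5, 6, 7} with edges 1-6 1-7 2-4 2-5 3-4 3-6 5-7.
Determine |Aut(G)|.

G is 2-regular and connected on 7 vertices, i.e. the cycle C_7. The automorphisms of the 7-cycle are exactly the symmetries of a regular 7-gon: the dihedral group D_7, |D_7| = 14.

14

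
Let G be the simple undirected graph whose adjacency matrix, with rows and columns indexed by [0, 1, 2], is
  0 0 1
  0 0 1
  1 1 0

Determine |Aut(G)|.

The degree sequence is [1, 1, 2]; the two degree-1 vertices 0 and 1 are the ends of a path, so G = P_3. The only nontrivial automorphism of a path is the end-to-end reflection, so Aut(G) ≅ Z_2.

2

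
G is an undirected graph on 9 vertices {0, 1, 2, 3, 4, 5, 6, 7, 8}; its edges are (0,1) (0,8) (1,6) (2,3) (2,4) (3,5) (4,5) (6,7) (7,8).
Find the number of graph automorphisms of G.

G has two connected components, {0, 1, 6, 7, 8} and {2, 3, 4, 5}; each is 2-regular, so G = C_5 ⊔ C_4. The components are non-isomorphic (different sizes), so Aut(G) = Aut(C_5) × Aut(C_4) = D_5 × D_4 of order 10·8 = 80.

80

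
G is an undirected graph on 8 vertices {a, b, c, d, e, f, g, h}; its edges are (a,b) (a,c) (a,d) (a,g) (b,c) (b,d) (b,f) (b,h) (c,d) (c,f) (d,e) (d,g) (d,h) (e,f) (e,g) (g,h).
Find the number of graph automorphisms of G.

1

Degrees alone do not determine every vertex (e.g. a and c both have degree 4), but their neighbour-degree multisets differ: N(a) has degrees [4, 4, 5, 6] while N(c) has degrees [3, 4, 5, 6]. Repeating this refinement separates all vertices, so the only automorphism is the identity.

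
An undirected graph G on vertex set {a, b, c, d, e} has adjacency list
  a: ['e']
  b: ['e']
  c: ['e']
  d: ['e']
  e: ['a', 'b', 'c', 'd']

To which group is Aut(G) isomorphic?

Vertex e has degree 4 and every other vertex has degree 1, so G is the star K_{1,4} with centre e. The 4 leaves are pairwise interchangeable while the centre is fixed, giving Aut(G) = S_4.

the symmetric group on 4 letters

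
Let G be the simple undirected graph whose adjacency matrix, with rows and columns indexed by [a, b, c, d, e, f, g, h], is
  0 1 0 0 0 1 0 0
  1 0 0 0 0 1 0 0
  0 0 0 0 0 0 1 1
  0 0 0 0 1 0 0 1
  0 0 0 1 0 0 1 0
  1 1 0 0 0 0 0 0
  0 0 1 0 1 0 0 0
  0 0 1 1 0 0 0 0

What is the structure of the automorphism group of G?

G has two connected components, {c, d, e, g, h} and {a, b, f}; each is 2-regular, so G = C_5 ⊔ C_3. No automorphism exchanges components of different sizes, hence Aut(G) is the direct product D_3 × D_5, order 60.

D_3 × D_5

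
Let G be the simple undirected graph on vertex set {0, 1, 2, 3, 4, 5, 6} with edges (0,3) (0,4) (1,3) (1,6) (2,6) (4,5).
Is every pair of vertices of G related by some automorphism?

No

Automorphisms preserve degree, but G has vertices of degree 1 and vertices of degree 2; no automorphism maps one to the other, so G is not vertex-transitive.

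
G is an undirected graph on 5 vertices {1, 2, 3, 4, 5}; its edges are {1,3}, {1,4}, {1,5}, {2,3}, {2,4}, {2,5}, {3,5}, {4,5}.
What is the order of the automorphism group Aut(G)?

8

Vertex 5 is the unique vertex of degree 4; the remaining 4 vertices each have degree 3 and induce a cycle, so G is the wheel on 5 vertices with hub 5. With the hub fixed, the remaining symmetry is that of the rim cycle C_4, giving the dihedral group D_4.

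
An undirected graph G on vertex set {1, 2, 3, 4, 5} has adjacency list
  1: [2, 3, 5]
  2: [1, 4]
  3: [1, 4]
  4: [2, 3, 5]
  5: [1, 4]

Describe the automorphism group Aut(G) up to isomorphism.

S_2 × S_3

The vertices split by degree into {1, 4} (degree 3) and {2, 3, 5} (degree 2); every edge runs between the two parts, so G is the complete bipartite graph K_{2,3}. The parts have unequal sizes, so no automorphism swaps them; each part is permuted independently, giving S_2 × S_3 of order 2!·3! = 12.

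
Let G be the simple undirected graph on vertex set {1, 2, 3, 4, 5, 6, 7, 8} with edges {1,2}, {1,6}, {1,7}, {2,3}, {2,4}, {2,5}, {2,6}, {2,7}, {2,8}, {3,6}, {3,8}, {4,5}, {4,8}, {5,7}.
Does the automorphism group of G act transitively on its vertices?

No

Vertex 2 is the only vertex of degree 7, so every automorphism fixes it; G is not vertex-transitive.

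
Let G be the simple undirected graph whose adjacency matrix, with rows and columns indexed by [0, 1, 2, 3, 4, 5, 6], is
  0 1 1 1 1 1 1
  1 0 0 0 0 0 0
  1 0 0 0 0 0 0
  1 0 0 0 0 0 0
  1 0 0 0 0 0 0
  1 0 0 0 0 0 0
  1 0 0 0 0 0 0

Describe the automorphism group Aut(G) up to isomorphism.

S_6

Vertex 0 has degree 6 and every other vertex has degree 1, so G is the star K_{1,6} with centre 0. Any automorphism fixes the centre and permutes the 6 leaves freely, so Aut(G) ≅ S_6 of order 6! = 720.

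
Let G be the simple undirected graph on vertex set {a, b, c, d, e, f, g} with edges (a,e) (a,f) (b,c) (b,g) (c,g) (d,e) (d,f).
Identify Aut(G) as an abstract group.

G has two connected components, {a, d, e, f} and {b, c, g}; each is 2-regular, so G = C_4 ⊔ C_3. No automorphism exchanges components of different sizes, hence Aut(G) is the direct product D_3 × D_4, order 48.

D_3 × D_4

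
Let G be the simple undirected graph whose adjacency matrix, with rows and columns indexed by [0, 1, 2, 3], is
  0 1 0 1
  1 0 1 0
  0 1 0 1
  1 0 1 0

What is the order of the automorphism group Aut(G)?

8

G is 2-regular and bipartite on 2^2 = 4 vertices with girth 4; it is the hypercube graph Q_2. The symmetry group of the 2-cube is the hyperoctahedral group B_2 = Z_2 ≀ S_2, of order 2^2·2! = 8.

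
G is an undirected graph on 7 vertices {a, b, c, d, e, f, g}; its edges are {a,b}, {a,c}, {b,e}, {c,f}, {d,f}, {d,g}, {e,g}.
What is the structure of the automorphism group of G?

D_7

Every vertex has degree 2 and the graph is connected, so G is the 7-cycle C_7. C_7 has 7 rotations and 7 reflections, so Aut(C_7) ≅ D_7 of order 14.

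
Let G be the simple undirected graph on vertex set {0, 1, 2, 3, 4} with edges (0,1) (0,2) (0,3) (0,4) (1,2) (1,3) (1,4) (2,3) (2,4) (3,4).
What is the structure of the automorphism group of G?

All 5 vertices are pairwise adjacent: G = K_5. Any permutation of the 5 vertices preserves K_5, so Aut(K_5) = S_5 of order 5! = 120.

S_5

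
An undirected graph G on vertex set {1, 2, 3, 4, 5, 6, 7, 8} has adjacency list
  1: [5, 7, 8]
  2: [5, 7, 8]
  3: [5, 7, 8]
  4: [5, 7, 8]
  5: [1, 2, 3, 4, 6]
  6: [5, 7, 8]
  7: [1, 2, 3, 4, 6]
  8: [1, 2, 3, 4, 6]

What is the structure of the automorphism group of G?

The vertices split by degree into {5, 7, 8} (degree 5) and {1, 2, 3, 4, 6} (degree 3); every edge runs between the two parts, so G is the complete bipartite graph K_{3,5}. Automorphisms preserve the bipartition setwise (since the parts differ in size) and act as S_3 × S_5 within it; |Aut| = 720.

S_3 × S_5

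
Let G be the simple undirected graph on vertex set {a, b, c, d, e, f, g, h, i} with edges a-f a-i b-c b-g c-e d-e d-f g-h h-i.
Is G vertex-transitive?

Yes

G is 2-regular and connected on 9 vertices, i.e. the cycle C_9. C_9 has 9 rotations and 9 reflections, so Aut(C_9) ≅ D_9 of order 18. This group acts transitively on the 9 vertices.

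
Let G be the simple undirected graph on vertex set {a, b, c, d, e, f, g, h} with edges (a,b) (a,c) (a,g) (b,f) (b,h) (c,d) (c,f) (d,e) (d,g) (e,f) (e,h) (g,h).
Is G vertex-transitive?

Yes

G is 3-regular and bipartite on 2^3 = 8 vertices with girth 4; it is the hypercube graph Q_3. Aut(Q_3) consists of the signed permutations of the 3 coordinate axes: 3! permutations times 2^3 sign flips, so |Aut| = 2^3·3! = 48. This group acts transitively on the 8 vertices.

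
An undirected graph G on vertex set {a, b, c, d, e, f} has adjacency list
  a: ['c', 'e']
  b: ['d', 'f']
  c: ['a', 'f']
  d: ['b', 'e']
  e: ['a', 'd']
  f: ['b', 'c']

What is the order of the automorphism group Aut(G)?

12

G is 2-regular and connected on 6 vertices, i.e. the cycle C_6. C_6 has 6 rotations and 6 reflections, so Aut(C_6) ≅ D_6 of order 12.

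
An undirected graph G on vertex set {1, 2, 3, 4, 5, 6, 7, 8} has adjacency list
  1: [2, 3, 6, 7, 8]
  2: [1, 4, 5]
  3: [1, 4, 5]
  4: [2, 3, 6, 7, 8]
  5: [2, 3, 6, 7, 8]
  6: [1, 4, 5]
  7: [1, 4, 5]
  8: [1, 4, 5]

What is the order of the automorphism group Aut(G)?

720

The vertices split by degree into {1, 4, 5} (degree 5) and {2, 3, 6, 7, 8} (degree 3); every edge runs between the two parts, so G is the complete bipartite graph K_{3,5}. Automorphisms preserve the bipartition setwise (since the parts differ in size) and act as S_3 × S_5 within it; |Aut| = 720.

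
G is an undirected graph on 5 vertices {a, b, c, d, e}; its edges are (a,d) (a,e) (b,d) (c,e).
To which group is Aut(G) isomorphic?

The degree sequence is [2, 1, 1, 2, 2]; the two degree-1 vertices b and c are the ends of a path, so G = P_5. A path has exactly one nontrivial symmetry — reversal — giving Aut(G) of order 2.

the cyclic group of order 2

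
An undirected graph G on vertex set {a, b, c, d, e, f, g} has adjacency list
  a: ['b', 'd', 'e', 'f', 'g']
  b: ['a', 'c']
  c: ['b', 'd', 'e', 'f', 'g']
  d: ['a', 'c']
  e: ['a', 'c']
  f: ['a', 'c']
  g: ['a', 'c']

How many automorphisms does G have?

The vertices split by degree into {a, c} (degree 5) and {b, d, e, f, g} (degree 2); every edge runs between the two parts, so G is the complete bipartite graph K_{2,5}. The parts have unequal sizes, so no automorphism swaps them; each part is permuted independently, giving S_5 × S_2 of order 5!·2! = 240.

240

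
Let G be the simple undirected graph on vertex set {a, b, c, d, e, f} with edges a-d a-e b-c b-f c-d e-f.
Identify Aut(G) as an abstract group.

the dihedral group of order 12

G is 2-regular and connected on 6 vertices, i.e. the cycle C_6. The automorphisms of the 6-cycle are exactly the symmetries of a regular 6-gon: the dihedral group D_6, |D_6| = 12.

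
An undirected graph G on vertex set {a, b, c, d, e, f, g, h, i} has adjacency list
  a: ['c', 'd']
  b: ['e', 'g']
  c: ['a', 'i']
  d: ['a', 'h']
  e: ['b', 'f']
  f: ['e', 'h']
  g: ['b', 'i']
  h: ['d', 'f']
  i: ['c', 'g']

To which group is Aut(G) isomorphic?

D_9

G is 2-regular and connected on 9 vertices, i.e. the cycle C_9. The automorphisms of the 9-cycle are exactly the symmetries of a regular 9-gon: the dihedral group D_9, |D_9| = 18.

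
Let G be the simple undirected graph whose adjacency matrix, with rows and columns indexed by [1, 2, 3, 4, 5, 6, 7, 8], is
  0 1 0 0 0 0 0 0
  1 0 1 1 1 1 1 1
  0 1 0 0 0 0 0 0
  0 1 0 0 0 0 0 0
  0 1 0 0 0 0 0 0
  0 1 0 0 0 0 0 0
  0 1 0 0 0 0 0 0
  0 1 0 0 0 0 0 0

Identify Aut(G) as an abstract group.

Vertex 2 has degree 7 and every other vertex has degree 1, so G is the star K_{1,7} with centre 2. Any automorphism fixes the centre and permutes the 7 leaves freely, so Aut(G) ≅ S_7 of order 7! = 5040.

the symmetric group on 7 letters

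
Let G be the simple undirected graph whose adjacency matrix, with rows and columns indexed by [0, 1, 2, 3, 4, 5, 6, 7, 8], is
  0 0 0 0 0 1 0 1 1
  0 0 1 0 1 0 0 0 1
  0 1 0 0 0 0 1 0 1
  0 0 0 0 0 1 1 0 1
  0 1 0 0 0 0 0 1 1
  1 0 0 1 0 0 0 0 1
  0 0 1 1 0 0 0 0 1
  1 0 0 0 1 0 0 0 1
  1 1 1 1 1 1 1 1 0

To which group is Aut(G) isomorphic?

Vertex 8 is the unique vertex of degree 8; the remaining 8 vertices each have degree 3 and induce a cycle, so G is the wheel on 9 vertices with hub 8. With the hub fixed, the remaining symmetry is that of the rim cycle C_8, giving the dihedral group D_8.

the dihedral group of order 16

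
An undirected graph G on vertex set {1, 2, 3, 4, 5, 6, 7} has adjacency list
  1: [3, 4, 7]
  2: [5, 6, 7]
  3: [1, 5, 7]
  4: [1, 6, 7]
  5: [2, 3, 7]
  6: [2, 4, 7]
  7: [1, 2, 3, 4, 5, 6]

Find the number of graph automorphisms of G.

Vertex 7 is the unique vertex of degree 6; the remaining 6 vertices each have degree 3 and induce a cycle, so G is the wheel on 7 vertices with hub 7. Every automorphism fixes the hub and acts on the rim 6-cycle, so Aut(G) ≅ Aut(C_6) = D_6 of order 12.

12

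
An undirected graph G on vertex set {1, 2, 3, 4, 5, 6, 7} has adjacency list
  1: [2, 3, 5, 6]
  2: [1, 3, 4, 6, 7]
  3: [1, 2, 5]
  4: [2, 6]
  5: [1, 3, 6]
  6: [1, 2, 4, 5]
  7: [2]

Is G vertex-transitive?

No

Vertex 2 is the only vertex of degree 5, so every automorphism fixes it; G is not vertex-transitive.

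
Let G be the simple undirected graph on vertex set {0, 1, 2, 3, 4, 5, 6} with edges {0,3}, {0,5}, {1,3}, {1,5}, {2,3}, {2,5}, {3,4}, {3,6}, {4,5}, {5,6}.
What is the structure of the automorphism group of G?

The vertices split by degree into {3, 5} (degree 5) and {0, 1, 2, 4, 6} (degree 2); every edge runs between the two parts, so G is the complete bipartite graph K_{2,5}. Automorphisms preserve the bipartition setwise (since the parts differ in size) and act as S_2 × S_5 within it; |Aut| = 240.

S_2 × S_5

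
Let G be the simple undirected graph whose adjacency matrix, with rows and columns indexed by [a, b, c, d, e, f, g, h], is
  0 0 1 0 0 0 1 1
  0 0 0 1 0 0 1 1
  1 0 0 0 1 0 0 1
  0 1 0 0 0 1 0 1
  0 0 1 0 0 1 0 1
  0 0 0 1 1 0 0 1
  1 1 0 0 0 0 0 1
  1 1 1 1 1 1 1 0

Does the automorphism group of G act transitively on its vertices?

Vertex h is the only vertex of degree 7, so every automorphism fixes it; G is not vertex-transitive.

No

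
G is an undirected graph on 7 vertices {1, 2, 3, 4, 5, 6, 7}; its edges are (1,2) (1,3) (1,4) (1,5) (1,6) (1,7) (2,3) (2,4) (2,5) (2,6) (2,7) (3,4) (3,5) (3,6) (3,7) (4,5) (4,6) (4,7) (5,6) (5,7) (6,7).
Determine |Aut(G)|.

All 7 vertices are pairwise adjacent: G = K_7. Every bijection on the vertex set is an automorphism of K_7; hence Aut(K_7) ≅ S_7, order 5040.

5040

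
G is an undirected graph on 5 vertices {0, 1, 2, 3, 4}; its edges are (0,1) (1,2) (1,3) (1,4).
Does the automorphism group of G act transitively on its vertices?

No

Vertex 1 is the only vertex of degree 4, so every automorphism fixes it; G is not vertex-transitive.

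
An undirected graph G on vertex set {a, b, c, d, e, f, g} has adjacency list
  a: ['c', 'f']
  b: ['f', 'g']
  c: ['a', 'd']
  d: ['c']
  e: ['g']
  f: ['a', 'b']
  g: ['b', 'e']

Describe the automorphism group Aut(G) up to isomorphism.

The degree sequence is [2, 2, 2, 1, 1, 2, 2]; the two degree-1 vertices d and e are the ends of a path, so G = P_7. A path has exactly one nontrivial symmetry — reversal — giving Aut(G) of order 2.

Z_2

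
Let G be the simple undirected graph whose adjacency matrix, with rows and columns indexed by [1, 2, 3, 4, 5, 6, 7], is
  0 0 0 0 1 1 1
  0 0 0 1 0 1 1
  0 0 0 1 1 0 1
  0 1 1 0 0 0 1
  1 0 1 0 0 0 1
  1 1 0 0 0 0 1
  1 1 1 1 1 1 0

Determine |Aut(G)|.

Vertex 7 is the unique vertex of degree 6; the remaining 6 vertices each have degree 3 and induce a cycle, so G is the wheel on 7 vertices with hub 7. Every automorphism fixes the hub and acts on the rim 6-cycle, so Aut(G) ≅ Aut(C_6) = D_6 of order 12.

12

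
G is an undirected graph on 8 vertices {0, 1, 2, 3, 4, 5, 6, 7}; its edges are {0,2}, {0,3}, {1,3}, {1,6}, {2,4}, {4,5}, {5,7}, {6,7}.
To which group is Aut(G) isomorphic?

D_8

Every vertex has degree 2 and the graph is connected, so G is the 8-cycle C_8. C_8 has 8 rotations and 8 reflections, so Aut(C_8) ≅ D_8 of order 16.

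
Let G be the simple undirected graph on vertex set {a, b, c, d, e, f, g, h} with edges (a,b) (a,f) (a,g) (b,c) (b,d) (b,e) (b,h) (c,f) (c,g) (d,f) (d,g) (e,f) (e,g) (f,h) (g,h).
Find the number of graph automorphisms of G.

The vertices split by degree into {b, f, g} (degree 5) and {a, c, d, e, h} (degree 3); every edge runs between the two parts, so G is the complete bipartite graph K_{3,5}. The parts have unequal sizes, so no automorphism swaps them; each part is permuted independently, giving S_3 × S_5 of order 3!·5! = 720.

720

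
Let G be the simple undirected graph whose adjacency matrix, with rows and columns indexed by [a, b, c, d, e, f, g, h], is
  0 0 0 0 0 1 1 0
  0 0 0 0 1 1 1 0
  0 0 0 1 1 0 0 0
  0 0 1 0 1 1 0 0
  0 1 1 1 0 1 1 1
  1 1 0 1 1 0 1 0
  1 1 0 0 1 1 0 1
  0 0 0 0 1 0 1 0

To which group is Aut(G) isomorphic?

Degrees alone do not determine every vertex (e.g. a and c both have degree 2), but their neighbour-degree multisets differ: N(a) has degrees [5, 5] while N(c) has degrees [3, 6]. Repeating this refinement separates all vertices, so the only automorphism is the identity.

1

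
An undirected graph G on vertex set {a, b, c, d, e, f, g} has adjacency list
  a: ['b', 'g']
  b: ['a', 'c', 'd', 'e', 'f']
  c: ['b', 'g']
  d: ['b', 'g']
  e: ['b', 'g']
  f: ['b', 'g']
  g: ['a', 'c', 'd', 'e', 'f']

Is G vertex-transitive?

No

Automorphisms preserve degree, but G has vertices of degree 2 and vertices of degree 5; no automorphism maps one to the other, so G is not vertex-transitive.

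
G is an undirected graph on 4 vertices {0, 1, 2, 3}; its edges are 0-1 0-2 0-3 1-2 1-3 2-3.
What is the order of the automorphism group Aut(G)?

24

All 4 vertices are pairwise adjacent: G = K_4. Every bijection on the vertex set is an automorphism of K_4; hence Aut(K_4) ≅ S_4, order 24.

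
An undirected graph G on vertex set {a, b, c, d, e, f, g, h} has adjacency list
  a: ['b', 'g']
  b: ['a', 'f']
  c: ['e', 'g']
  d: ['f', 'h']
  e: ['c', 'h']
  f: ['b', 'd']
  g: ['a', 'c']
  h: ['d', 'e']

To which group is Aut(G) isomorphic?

the dihedral group of order 16

G is 2-regular and connected on 8 vertices, i.e. the cycle C_8. The automorphisms of the 8-cycle are exactly the symmetries of a regular 8-gon: the dihedral group D_8, |D_8| = 16.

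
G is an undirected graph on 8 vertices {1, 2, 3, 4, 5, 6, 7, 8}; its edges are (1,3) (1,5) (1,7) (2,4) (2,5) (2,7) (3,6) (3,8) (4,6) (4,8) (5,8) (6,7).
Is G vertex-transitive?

Yes

G is 3-regular and bipartite on 2^3 = 8 vertices with girth 4; it is the hypercube graph Q_3. The symmetry group of the 3-cube is the hyperoctahedral group B_3 = Z_2 ≀ S_3, of order 2^3·3! = 48. This group acts transitively on the 8 vertices.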